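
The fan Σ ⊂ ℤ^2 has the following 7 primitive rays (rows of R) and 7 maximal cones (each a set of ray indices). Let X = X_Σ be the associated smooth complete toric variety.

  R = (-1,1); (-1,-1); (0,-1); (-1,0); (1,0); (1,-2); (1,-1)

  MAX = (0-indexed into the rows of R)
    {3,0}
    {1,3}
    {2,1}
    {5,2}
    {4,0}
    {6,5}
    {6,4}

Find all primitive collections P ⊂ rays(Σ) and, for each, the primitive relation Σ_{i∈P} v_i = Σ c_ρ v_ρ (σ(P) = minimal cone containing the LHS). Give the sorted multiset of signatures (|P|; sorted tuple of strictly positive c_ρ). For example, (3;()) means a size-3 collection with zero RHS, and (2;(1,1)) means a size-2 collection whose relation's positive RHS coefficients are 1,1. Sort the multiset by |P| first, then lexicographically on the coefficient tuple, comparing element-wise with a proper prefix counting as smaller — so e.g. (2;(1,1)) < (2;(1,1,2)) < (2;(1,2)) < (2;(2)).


Σ has 14 primitive collections:

  P={0,6}:  v_{0} + v_{6} = 0  ⇒ sig = (2;())
  P={3,4}:  v_{3} + v_{4} = 0  ⇒ sig = (2;())
  P={0,2}:  v_{0} + v_{2} = v_{3}  ⇒ sig = (2;(1))
  P={0,5}:  v_{0} + v_{5} = v_{2}  ⇒ sig = (2;(1))
  P={1,4}:  v_{1} + v_{4} = v_{2}  ⇒ sig = (2;(1))
  P={2,3}:  v_{2} + v_{3} = v_{1}  ⇒ sig = (2;(1))
  P={2,4}:  v_{2} + v_{4} = v_{6}  ⇒ sig = (2;(1))
  P={2,6}:  v_{2} + v_{6} = v_{5}  ⇒ sig = (2;(1))
  P={3,6}:  v_{3} + v_{6} = v_{2}  ⇒ sig = (2;(1))
  P={0,1}:  v_{0} + v_{1} = 2·v_{3}  ⇒ sig = (2;(2))
  P={1,6}:  v_{1} + v_{6} = 2·v_{2}  ⇒ sig = (2;(2))
  P={3,5}:  v_{3} + v_{5} = 2·v_{2}  ⇒ sig = (2;(2))
  P={4,5}:  v_{4} + v_{5} = 2·v_{6}  ⇒ sig = (2;(2))
  P={1,5}:  v_{1} + v_{5} = 3·v_{2}  ⇒ sig = (2;(3))

Sorted signature multiset PRS(X):
[(2;()), (2;()), (2;(1)), (2;(1)), (2;(1)), (2;(1)), (2;(1)), (2;(1)), (2;(1)), (2;(2)), (2;(2)), (2;(2)), (2;(2)), (2;(3))]


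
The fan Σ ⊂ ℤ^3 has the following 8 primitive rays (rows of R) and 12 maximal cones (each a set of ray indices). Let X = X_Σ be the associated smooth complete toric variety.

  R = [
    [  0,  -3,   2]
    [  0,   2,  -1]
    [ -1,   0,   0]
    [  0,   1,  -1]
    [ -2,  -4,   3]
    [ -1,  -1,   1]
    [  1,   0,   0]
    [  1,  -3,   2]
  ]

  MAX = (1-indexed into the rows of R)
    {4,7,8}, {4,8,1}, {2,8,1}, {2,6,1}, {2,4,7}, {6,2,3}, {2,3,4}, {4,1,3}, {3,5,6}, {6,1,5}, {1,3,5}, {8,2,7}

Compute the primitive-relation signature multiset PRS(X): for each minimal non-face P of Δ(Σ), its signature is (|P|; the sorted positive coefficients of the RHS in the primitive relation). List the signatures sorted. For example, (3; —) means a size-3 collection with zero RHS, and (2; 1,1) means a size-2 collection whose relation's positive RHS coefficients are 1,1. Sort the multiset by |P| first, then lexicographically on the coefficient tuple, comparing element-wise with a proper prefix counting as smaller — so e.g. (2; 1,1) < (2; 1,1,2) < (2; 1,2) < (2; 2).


14 minimal non-faces of Δ(Σ) (on 8 rays):

  • {3,7}:  v_{3} + v_{7} = 0  →  sig = (2; —)
  • {1,7}:  v_{1} + v_{7} = v_{8}  →  sig = (2; 1)
  • {3,8}:  v_{3} + v_{8} = v_{1}  →  sig = (2; 1)
  • {4,6}:  v_{4} + v_{6} = v_{3}  →  sig = (2; 1)
  • {5,7}:  v_{5} + v_{7} = v_{1} + v_{6}  →  sig = (2; 1,1)
  • {6,7}:  v_{6} + v_{7} = v_{1} + v_{2}  →  sig = (2; 1,1)
  • {4,5}:  v_{4} + v_{5} = v_{1} + 2·v_{3}  →  sig = (2; 1,2)
  • {5,8}:  v_{5} + v_{8} = 2·v_{1} + v_{6}  →  sig = (2; 1,2)
  • {6,8}:  v_{6} + v_{8} = 2·v_{1} + v_{2}  →  sig = (2; 1,2)
  • {2,5}:  v_{2} + v_{5} = 2·v_{6}  →  sig = (2; 2)
  • {1,2,4}:  v_{1} + v_{2} + v_{4} = 0  →  sig = (3; —)
  • {1,2,3}:  v_{1} + v_{2} + v_{3} = v_{6}  →  sig = (3; 1)
  • {1,3,6}:  v_{1} + v_{3} + v_{6} = v_{5}  →  sig = (3; 1)
  • {2,4,8}:  v_{2} + v_{4} + v_{8} = v_{7}  →  sig = (3; 1)

so the primitive-relation signature multiset is
    (2; —)
    (2; 1)
    (2; 1)
    (2; 1)
    (2; 1,1)
    (2; 1,1)
    (2; 1,2)
    (2; 1,2)
    (2; 1,2)
    (2; 2)
    (3; —)
    (3; 1)
    (3; 1)
    (3; 1)


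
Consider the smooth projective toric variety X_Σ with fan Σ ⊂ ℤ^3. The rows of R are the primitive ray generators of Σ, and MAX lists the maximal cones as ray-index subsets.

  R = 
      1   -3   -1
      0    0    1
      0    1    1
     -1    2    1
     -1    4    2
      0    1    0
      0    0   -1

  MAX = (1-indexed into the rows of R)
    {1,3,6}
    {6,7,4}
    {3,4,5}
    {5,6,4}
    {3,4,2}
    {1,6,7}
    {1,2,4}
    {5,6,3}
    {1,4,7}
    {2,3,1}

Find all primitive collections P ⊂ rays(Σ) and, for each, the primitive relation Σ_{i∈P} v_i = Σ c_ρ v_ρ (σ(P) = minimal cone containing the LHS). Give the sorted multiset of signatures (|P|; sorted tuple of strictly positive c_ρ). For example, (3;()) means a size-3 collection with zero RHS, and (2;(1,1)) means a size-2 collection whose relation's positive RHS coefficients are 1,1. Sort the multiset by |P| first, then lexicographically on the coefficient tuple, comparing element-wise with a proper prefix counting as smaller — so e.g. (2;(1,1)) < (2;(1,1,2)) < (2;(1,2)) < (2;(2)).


Primitive collections (9):

  {2,7}:  v_{2} + v_{7} = 0  so sig = (2;())
  {1,5}:  v_{1} + v_{5} = v_{3}  so sig = (2;(1))
  {2,6}:  v_{2} + v_{6} = v_{3}  so sig = (2;(1))
  {3,7}:  v_{3} + v_{7} = v_{6}  so sig = (2;(1))
  {2,5}:  v_{2} + v_{5} = 2·v_{3} + v_{4}  so sig = (2;(1,2))
  {5,7}:  v_{5} + v_{7} = v_{4} + 2·v_{6}  so sig = (2;(1,2))
  {1,4,6}:  v_{1} + v_{4} + v_{6} = 0  so sig = (3;())
  {1,3,4}:  v_{1} + v_{3} + v_{4} = v_{2}  so sig = (3;(1))
  {3,4,6}:  v_{3} + v_{4} + v_{6} = v_{5}  so sig = (3;(1))

Hence PRS(X_Σ) =
    (2;())
    (2;(1))
    (2;(1))
    (2;(1))
    (2;(1,2))
    (2;(1,2))
    (3;())
    (3;(1))
    (3;(1))


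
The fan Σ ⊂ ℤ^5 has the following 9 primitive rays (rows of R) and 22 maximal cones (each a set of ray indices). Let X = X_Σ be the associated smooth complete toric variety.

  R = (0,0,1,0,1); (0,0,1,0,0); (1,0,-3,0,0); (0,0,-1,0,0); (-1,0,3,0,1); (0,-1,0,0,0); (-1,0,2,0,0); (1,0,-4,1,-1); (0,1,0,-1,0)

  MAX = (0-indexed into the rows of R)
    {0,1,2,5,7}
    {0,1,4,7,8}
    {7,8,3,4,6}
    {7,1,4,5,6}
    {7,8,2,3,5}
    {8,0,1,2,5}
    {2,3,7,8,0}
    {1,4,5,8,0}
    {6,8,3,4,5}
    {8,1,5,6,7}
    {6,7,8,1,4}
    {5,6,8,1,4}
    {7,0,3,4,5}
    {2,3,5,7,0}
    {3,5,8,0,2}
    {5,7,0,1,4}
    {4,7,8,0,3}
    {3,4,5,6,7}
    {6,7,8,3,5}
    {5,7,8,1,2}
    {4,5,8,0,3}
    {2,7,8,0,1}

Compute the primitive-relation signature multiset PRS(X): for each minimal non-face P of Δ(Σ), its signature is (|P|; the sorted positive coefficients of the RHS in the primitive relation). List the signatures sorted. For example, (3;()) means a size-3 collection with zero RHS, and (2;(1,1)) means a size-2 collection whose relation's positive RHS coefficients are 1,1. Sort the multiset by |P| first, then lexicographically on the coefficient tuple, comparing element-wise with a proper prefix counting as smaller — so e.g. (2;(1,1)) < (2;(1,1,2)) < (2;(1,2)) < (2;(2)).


Primitive collections (6):

  P={1,3}:  v_{1} + v_{3} = 0  ⟹  sig = (2;())
  P={0,6}:  v_{0} + v_{6} = v_{4}  ⟹  sig = (2;(1))
  P={2,6}:  v_{2} + v_{6} = v_{3}  ⟹  sig = (2;(1))
  P={2,4}:  v_{2} + v_{4} = v_{0} + v_{3}  ⟹  sig = (2;(1,1))
  P={0,5,7,8}:  v_{0} + v_{5} + v_{7} + v_{8} = v_{2}  ⟹  sig = (4;(1))
  P={4,5,7,8}:  v_{4} + v_{5} + v_{7} + v_{8} = v_{3}  ⟹  sig = (4;(1))

Signatures (|P|; sorted positive RHS coefficients), sorted:
    |P|=2: 4 collections, coeffs (), (1), (1), (1,1)
    |P|=4: 2 collections, coeffs (1), (1)


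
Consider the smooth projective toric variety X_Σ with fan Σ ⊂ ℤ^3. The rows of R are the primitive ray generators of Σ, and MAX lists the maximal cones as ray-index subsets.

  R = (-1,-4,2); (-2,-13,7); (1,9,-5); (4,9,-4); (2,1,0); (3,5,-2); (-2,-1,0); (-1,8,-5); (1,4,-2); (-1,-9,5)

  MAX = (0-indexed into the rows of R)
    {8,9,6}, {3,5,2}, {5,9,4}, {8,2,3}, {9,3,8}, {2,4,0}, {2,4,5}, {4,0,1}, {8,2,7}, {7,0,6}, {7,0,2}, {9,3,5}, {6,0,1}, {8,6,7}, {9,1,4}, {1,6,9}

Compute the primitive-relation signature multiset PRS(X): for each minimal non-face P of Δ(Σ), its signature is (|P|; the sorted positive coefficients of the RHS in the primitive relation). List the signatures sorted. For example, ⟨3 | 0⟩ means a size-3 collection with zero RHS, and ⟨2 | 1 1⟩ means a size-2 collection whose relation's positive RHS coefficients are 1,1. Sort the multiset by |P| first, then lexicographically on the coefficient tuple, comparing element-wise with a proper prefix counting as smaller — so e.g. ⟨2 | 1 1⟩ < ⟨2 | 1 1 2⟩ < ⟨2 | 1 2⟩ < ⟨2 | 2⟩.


21 collections generate NE(X_Σ); each relation:

  {0,8}:  v_{0} + v_{8} = 0  ⇒ sig = ⟨2 | 0⟩
  {2,9}:  v_{2} + v_{9} = 0  ⇒ sig = ⟨2 | 0⟩
  {4,6}:  v_{4} + v_{6} = 0  ⇒ sig = ⟨2 | 0⟩
  {0,3}:  v_{0} + v_{3} = v_{5}  ⇒ sig = ⟨2 | 1⟩
  {0,5}:  v_{0} + v_{5} = v_{4}  ⇒ sig = ⟨2 | 1⟩
  {0,9}:  v_{0} + v_{9} = v_{1}  ⇒ sig = ⟨2 | 1⟩
  {1,2}:  v_{1} + v_{2} = v_{0}  ⇒ sig = ⟨2 | 1⟩
  {1,8}:  v_{1} + v_{8} = v_{9}  ⇒ sig = ⟨2 | 1⟩
  {2,6}:  v_{2} + v_{6} = v_{7}  ⇒ sig = ⟨2 | 1⟩
  {4,7}:  v_{4} + v_{7} = v_{2}  ⇒ sig = ⟨2 | 1⟩
  {4,8}:  v_{4} + v_{8} = v_{5}  ⇒ sig = ⟨2 | 1⟩
  {5,6}:  v_{5} + v_{6} = v_{8}  ⇒ sig = ⟨2 | 1⟩
  {5,8}:  v_{5} + v_{8} = v_{3}  ⇒ sig = ⟨2 | 1⟩
  {7,9}:  v_{7} + v_{9} = v_{6}  ⇒ sig = ⟨2 | 1⟩
  {1,3}:  v_{1} + v_{3} = v_{5} + v_{9}  ⇒ sig = ⟨2 | 1 1⟩
  {1,5}:  v_{1} + v_{5} = v_{4} + v_{9}  ⇒ sig = ⟨2 | 1 1⟩
  {1,7}:  v_{1} + v_{7} = v_{0} + v_{6}  ⇒ sig = ⟨2 | 1 1⟩
  {5,7}:  v_{5} + v_{7} = v_{2} + v_{8}  ⇒ sig = ⟨2 | 1 1⟩
  {3,7}:  v_{3} + v_{7} = v_{2} + 2·v_{8}  ⇒ sig = ⟨2 | 1 2⟩
  {3,4}:  v_{3} + v_{4} = 2·v_{5}  ⇒ sig = ⟨2 | 2⟩
  {3,6}:  v_{3} + v_{6} = 2·v_{8}  ⇒ sig = ⟨2 | 2⟩

Hence PRS(X_Σ) =
    ⟨2 | 0⟩
    ⟨2 | 0⟩
    ⟨2 | 0⟩
    ⟨2 | 1⟩
    ⟨2 | 1⟩
    ⟨2 | 1⟩
    ⟨2 | 1⟩
    ⟨2 | 1⟩
    ⟨2 | 1⟩
    ⟨2 | 1⟩
    ⟨2 | 1⟩
    ⟨2 | 1⟩
    ⟨2 | 1⟩
    ⟨2 | 1⟩
    ⟨2 | 1 1⟩
    ⟨2 | 1 1⟩
    ⟨2 | 1 1⟩
    ⟨2 | 1 1⟩
    ⟨2 | 1 2⟩
    ⟨2 | 2⟩
    ⟨2 | 2⟩


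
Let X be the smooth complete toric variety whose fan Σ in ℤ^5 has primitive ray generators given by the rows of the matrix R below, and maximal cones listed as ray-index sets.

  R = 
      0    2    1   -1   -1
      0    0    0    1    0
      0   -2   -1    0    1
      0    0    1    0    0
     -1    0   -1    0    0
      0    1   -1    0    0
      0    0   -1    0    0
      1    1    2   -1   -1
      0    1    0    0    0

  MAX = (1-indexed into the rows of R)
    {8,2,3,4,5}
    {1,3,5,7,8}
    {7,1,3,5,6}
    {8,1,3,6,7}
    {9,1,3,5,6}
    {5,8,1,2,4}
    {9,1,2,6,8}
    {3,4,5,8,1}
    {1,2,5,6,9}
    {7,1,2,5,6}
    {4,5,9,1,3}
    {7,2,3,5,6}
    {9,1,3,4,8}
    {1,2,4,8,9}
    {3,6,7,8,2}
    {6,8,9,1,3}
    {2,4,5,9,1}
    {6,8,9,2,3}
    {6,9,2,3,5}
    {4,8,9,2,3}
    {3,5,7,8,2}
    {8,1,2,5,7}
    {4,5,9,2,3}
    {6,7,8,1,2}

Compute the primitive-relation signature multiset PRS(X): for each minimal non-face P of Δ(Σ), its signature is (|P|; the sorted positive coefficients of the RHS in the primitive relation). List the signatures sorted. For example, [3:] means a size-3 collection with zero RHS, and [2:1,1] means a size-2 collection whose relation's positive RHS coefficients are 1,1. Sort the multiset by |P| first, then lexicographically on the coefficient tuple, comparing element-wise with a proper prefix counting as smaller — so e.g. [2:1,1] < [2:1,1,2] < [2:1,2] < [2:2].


6 collections generate NE(X_Σ); each relation:

  P = {4,7}:  v_{4} + v_{7} = 0  →  sig = [2:]
  P = {4,6}:  v_{4} + v_{6} = v_{9}  →  sig = [2:1]
  P = {7,9}:  v_{7} + v_{9} = v_{6}  →  sig = [2:1]
  P = {1,2,3}:  v_{1} + v_{2} + v_{3} = 0  →  sig = [3:]
  P = {5,8,9}:  v_{5} + v_{8} + v_{9} = v_{1}  →  sig = [3:1]
  P = {5,6,8}:  v_{5} + v_{6} + v_{8} = v_{1} + v_{7}  →  sig = [3:1,1]

so the primitive-relation signature multiset is
    [2:]
    [2:1]
    [2:1]
    [3:]
    [3:1]
    [3:1,1]


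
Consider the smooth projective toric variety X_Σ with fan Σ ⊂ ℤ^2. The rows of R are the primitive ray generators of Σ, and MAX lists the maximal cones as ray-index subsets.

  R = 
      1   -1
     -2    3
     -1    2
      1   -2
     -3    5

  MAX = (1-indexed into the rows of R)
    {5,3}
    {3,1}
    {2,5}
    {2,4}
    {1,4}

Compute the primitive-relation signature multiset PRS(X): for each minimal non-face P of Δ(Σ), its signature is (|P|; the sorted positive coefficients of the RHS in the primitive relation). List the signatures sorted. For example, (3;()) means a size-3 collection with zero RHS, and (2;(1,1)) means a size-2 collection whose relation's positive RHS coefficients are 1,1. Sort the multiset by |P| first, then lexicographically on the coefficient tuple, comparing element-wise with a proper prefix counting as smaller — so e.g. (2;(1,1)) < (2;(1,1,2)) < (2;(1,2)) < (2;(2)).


The 5 primitive collections of Σ (r=5, n=2):

  {3,4}:  v_{3} + v_{4} = 0  so sig = (2;())
  {1,2}:  v_{1} + v_{2} = v_{3}  so sig = (2;(1))
  {2,3}:  v_{2} + v_{3} = v_{5}  so sig = (2;(1))
  {4,5}:  v_{4} + v_{5} = v_{2}  so sig = (2;(1))
  {1,5}:  v_{1} + v_{5} = 2·v_{3}  so sig = (2;(2))

Hence PRS(X_Σ) =
    |P|=2: 5 collections, coeffs (), (1), (1), (1), (2)


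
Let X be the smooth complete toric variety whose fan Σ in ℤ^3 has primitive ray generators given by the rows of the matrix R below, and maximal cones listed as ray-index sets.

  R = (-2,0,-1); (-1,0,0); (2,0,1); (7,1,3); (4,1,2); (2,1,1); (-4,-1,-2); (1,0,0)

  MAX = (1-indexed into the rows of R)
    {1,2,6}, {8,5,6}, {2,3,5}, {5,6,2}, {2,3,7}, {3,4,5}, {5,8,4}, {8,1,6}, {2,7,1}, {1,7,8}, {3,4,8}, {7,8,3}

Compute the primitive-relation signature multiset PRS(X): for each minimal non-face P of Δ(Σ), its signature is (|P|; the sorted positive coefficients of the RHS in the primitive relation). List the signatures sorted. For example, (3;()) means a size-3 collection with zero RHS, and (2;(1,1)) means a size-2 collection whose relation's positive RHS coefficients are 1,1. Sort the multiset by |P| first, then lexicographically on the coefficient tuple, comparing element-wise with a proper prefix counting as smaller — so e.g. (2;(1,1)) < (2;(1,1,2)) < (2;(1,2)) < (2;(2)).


Minimal non-faces — 11 found among 8 rays, 12 max cones:

  P = {1,3}:  v_{1} + v_{3} = 0  so sig = (2;())
  P = {2,8}:  v_{2} + v_{8} = 0  so sig = (2;())
  P = {5,7}:  v_{5} + v_{7} = 0  so sig = (2;())
  P = {1,5}:  v_{1} + v_{5} = v_{6}  so sig = (2;(1))
  P = {3,6}:  v_{3} + v_{6} = v_{5}  so sig = (2;(1))
  P = {6,7}:  v_{6} + v_{7} = v_{1}  so sig = (2;(1))
  P = {1,4}:  v_{1} + v_{4} = v_{5} + v_{8}  so sig = (2;(1,1))
  P = {2,4}:  v_{2} + v_{4} = v_{3} + v_{5}  so sig = (2;(1,1))
  P = {4,7}:  v_{4} + v_{7} = v_{3} + v_{8}  so sig = (2;(1,1))
  P = {4,6}:  v_{4} + v_{6} = 2·v_{5} + v_{8}  so sig = (2;(1,2))
  P = {3,5,8}:  v_{3} + v_{5} + v_{8} = v_{4}  so sig = (3;(1))

Hence PRS(X_Σ) =
{ (2;()) ×3,  (2;(1)) ×3,  (2;(1,1)) ×3,  (2;(1,2)),  (3;(1)) }


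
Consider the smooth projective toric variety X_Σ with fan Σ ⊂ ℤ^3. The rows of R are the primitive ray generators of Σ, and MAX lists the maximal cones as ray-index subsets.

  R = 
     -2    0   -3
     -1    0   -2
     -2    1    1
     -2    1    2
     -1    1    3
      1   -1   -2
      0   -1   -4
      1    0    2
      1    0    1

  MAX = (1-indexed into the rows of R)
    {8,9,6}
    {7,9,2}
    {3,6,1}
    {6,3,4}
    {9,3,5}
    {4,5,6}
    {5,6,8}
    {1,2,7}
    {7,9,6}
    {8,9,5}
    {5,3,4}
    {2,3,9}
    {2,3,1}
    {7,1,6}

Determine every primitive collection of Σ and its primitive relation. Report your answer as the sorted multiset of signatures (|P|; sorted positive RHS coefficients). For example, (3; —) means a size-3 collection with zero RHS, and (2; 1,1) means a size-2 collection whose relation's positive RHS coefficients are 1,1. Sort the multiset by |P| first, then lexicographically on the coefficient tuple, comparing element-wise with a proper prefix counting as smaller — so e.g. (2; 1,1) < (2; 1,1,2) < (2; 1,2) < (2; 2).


Σ has 18 primitive collections:

  P = {2,8}:  v_{2} + v_{8} = 0  so sig = (2; —)
  P = {1,9}:  v_{1} + v_{9} = v_{2}  so sig = (2; 1)
  P = {2,5}:  v_{2} + v_{5} = v_{3}  so sig = (2; 1)
  P = {2,6}:  v_{2} + v_{6} = v_{7}  so sig = (2; 1)
  P = {3,7}:  v_{3} + v_{7} = v_{1}  so sig = (2; 1)
  P = {3,8}:  v_{3} + v_{8} = v_{5}  so sig = (2; 1)
  P = {4,9}:  v_{4} + v_{9} = v_{5}  so sig = (2; 1)
  P = {7,8}:  v_{7} + v_{8} = v_{6}  so sig = (2; 1)
  P = {1,8}:  v_{1} + v_{8} = v_{3} + v_{6}  so sig = (2; 1,1)
  P = {5,7}:  v_{5} + v_{7} = v_{3} + v_{6}  so sig = (2; 1,1)
  P = {1,5}:  v_{1} + v_{5} = 2·v_{3} + v_{6}  so sig = (2; 1,2)
  P = {2,4}:  v_{2} + v_{4} = 2·v_{3} + v_{6}  so sig = (2; 1,2)
  P = {4,8}:  v_{4} + v_{8} = 2·v_{5} + v_{6}  so sig = (2; 1,2)
  P = {4,7}:  v_{4} + v_{7} = 2·v_{3} + 2·v_{6}  so sig = (2; 2,2)
  P = {1,4}:  v_{1} + v_{4} = 3·v_{3} + 2·v_{6}  so sig = (2; 2,3)
  P = {3,6,9}:  v_{3} + v_{6} + v_{9} = 0  so sig = (3; —)
  P = {3,5,6}:  v_{3} + v_{5} + v_{6} = v_{4}  so sig = (3; 1)
  P = {5,6,9}:  v_{5} + v_{6} + v_{9} = v_{8}  so sig = (3; 1)

Hence PRS(X_Σ) =
    (2; —)
    (2; 1)
    (2; 1)
    (2; 1)
    (2; 1)
    (2; 1)
    (2; 1)
    (2; 1)
    (2; 1,1)
    (2; 1,1)
    (2; 1,2)
    (2; 1,2)
    (2; 1,2)
    (2; 2,2)
    (2; 2,3)
    (3; —)
    (3; 1)
    (3; 1)


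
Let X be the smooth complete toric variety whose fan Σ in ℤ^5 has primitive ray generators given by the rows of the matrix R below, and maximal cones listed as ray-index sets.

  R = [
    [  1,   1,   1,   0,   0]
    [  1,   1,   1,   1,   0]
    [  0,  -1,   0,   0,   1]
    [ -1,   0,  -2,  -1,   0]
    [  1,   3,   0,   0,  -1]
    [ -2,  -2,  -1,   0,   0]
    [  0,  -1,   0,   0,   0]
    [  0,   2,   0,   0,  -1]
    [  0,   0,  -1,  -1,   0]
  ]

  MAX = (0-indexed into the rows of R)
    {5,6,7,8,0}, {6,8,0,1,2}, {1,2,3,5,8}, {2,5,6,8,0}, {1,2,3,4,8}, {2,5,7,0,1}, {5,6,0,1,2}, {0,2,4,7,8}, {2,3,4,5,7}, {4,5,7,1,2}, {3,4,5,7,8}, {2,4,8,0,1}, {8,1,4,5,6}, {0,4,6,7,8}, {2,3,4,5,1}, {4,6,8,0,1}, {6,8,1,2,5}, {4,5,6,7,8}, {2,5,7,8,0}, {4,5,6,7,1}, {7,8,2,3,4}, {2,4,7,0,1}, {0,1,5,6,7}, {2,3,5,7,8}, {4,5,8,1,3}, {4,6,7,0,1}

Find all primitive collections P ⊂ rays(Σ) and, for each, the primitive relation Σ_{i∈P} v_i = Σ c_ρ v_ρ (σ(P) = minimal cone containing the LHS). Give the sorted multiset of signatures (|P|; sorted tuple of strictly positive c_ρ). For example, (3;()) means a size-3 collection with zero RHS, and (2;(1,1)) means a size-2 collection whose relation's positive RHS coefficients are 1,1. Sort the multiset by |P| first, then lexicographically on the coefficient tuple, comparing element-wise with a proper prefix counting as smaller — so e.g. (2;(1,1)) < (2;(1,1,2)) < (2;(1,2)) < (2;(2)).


Σ has 9 primitive collections:

  {0,3}:  v_{0} + v_{3} = v_{2} + v_{7} + v_{8}  →  sig = (2;(1,1,1))
  {3,6}:  v_{3} + v_{6} = v_{1} + v_{5} + 2·v_{8}  →  sig = (2;(1,1,2))
  {2,6,7}:  v_{2} + v_{6} + v_{7} = 0  →  sig = (3;())
  {0,4,5}:  v_{0} + v_{4} + v_{5} = v_{7}  →  sig = (3;(1))
  {1,7,8}:  v_{1} + v_{7} + v_{8} = v_{4}  →  sig = (3;(1))
  {2,4,6}:  v_{2} + v_{4} + v_{6} = v_{1} + v_{8}  →  sig = (3;(1,1))
  {1,3,7}:  v_{1} + v_{3} + v_{7} = v_{2} + 2·v_{4} + v_{5}  →  sig = (3;(1,1,2))
  {0,1,5,8}:  v_{0} + v_{1} + v_{5} + v_{8} = 0  →  sig = (4;())
  {2,4,5,8}:  v_{2} + v_{4} + v_{5} + v_{8} = v_{3}  →  sig = (4;(1))

Signatures (|P|; sorted positive RHS coefficients), sorted:
{ (2;(1,1,1)),  (2;(1,1,2)),  (3;()),  (3;(1)) ×2,  (3;(1,1)),  (3;(1,1,2)),  (4;()),  (4;(1)) }


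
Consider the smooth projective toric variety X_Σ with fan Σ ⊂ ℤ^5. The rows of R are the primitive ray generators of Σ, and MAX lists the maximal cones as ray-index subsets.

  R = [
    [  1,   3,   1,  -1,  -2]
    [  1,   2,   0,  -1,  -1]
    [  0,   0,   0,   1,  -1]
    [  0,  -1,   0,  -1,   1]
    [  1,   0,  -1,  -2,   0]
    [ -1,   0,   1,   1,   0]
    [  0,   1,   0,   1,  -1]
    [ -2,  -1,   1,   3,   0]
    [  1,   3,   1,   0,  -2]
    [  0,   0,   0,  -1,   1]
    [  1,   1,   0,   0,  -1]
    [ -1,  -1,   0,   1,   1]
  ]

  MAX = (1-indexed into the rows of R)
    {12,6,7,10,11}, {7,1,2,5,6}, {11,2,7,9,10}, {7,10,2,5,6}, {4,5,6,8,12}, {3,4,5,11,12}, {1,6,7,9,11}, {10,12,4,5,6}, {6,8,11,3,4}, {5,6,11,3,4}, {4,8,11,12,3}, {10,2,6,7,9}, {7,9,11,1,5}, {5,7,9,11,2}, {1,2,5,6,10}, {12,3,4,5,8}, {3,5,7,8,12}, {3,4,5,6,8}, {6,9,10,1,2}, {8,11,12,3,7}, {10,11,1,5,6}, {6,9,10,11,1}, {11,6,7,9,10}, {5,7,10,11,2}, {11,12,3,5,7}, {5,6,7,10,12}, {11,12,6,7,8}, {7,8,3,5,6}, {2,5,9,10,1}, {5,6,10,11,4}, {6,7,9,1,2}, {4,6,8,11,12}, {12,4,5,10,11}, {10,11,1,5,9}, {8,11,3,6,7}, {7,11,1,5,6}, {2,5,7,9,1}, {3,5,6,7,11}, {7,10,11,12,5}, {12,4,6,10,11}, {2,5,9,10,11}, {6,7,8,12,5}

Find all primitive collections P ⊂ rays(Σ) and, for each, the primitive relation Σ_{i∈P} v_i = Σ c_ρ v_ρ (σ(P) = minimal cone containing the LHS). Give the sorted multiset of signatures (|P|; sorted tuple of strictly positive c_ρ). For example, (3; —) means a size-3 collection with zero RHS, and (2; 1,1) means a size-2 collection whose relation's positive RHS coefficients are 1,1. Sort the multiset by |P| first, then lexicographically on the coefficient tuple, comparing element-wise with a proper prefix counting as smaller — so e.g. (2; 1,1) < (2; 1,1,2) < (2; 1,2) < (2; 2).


Σ has 24 primitive collections:

  P = {3,10}:  v_{3} + v_{10} = 0  ⟹  sig = (2; —)
  P = {4,7}:  v_{4} + v_{7} = 0  ⟹  sig = (2; —)
  P = {1,12}:  v_{1} + v_{12} = v_{2} + v_{6}  ⟹  sig = (2; 1,1)
  P = {2,8}:  v_{2} + v_{8} = v_{6} + v_{7}  ⟹  sig = (2; 1,1)
  P = {2,12}:  v_{2} + v_{12} = v_{7} + v_{10}  ⟹  sig = (2; 1,1)
  P = {8,10}:  v_{8} + v_{10} = v_{6} + v_{12}  ⟹  sig = (2; 1,1)
  P = {2,3}:  v_{2} + v_{3} = v_{5} + v_{6} + v_{7} + v_{11}  ⟹  sig = (2; 1,1,1,1)
  P = {2,4}:  v_{2} + v_{4} = v_{5} + v_{6} + v_{10} + v_{11}  ⟹  sig = (2; 1,1,1,1)
  P = {9,12}:  v_{9} + v_{12} = v_{6} + v_{7} + v_{10} + v_{11}  ⟹  sig = (2; 1,1,1,1)
  P = {1,8}:  v_{1} + v_{8} = v_{5} + 3·v_{6} + v_{7} + v_{11}  ⟹  sig = (2; 1,1,1,3)
  P = {8,9}:  v_{8} + v_{9} = 2·v_{6} + v_{7} + v_{11}  ⟹  sig = (2; 1,1,2)
  P = {3,9}:  v_{3} + v_{9} = v_{5} + 2·v_{6} + v_{7} + 2·v_{11}  ⟹  sig = (2; 1,1,2,2)
  P = {4,9}:  v_{4} + v_{9} = v_{5} + 2·v_{6} + v_{10} + 2·v_{11}  ⟹  sig = (2; 1,1,2,2)
  P = {1,3}:  v_{1} + v_{3} = 2·v_{5} + 3·v_{6} + v_{7} + 2·v_{11}  ⟹  sig = (2; 1,2,2,3)
  P = {1,4}:  v_{1} + v_{4} = 2·v_{5} + 3·v_{6} + v_{10} + 2·v_{11}  ⟹  sig = (2; 1,2,2,3)
  P = {2,6,11}:  v_{2} + v_{6} + v_{11} = v_{9}  ⟹  sig = (3; 1)
  P = {3,6,12}:  v_{3} + v_{6} + v_{12} = v_{8}  ⟹  sig = (3; 1)
  P = {5,6,9}:  v_{5} + v_{6} + v_{9} = v_{1}  ⟹  sig = (3; 1)
  P = {5,8,11}:  v_{5} + v_{8} + v_{11} = v_{3}  ⟹  sig = (3; 1)
  P = {1,2,11}:  v_{1} + v_{2} + v_{11} = v_{5} + 2·v_{9}  ⟹  sig = (3; 1,2)
  P = {1,7,10}:  v_{1} + v_{7} + v_{10} = 2·v_{2} + v_{6}  ⟹  sig = (3; 1,2)
  P = {5,6,11,12}:  v_{5} + v_{6} + v_{11} + v_{12} = 0  ⟹  sig = (4; —)
  P = {5,7,9,10}:  v_{5} + v_{7} + v_{9} + v_{10} = 2·v_{2}  ⟹  sig = (4; 2)
  P = {5,6,7,10,11}:  v_{5} + v_{6} + v_{7} + v_{10} + v_{11} = v_{2}  ⟹  sig = (5; 1)

Signatures (|P|; sorted positive RHS coefficients), sorted:
{ (2; —) ×2,  (2; 1,1) ×4,  (2; 1,1,1,1) ×3,  (2; 1,1,1,3),  (2; 1,1,2),  (2; 1,1,2,2) ×2,  (2; 1,2,2,3) ×2,  (3; 1) ×4,  (3; 1,2) ×2,  (4; —),  (4; 2),  (5; 1) }


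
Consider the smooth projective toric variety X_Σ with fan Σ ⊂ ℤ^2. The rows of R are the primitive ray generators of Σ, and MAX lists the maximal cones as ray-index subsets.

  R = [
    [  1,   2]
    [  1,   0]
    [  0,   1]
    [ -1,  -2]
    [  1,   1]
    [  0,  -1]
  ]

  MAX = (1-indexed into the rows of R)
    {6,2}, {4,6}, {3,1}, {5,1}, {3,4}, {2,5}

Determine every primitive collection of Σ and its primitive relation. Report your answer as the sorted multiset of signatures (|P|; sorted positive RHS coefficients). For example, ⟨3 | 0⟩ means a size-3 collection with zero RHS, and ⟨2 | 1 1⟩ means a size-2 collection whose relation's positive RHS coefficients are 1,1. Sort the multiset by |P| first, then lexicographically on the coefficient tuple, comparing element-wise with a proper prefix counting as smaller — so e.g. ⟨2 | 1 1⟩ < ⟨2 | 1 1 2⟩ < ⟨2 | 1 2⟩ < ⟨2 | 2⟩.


Δ(Σ) — 6 vertices, 9 min non-faces:

  {1,4}:  v_{1} + v_{4} = 0 — sig = ⟨2 | 0⟩
  {3,6}:  v_{3} + v_{6} = 0 — sig = ⟨2 | 0⟩
  {1,6}:  v_{1} + v_{6} = v_{5} — sig = ⟨2 | 1⟩
  {2,3}:  v_{2} + v_{3} = v_{5} — sig = ⟨2 | 1⟩
  {3,5}:  v_{3} + v_{5} = v_{1} — sig = ⟨2 | 1⟩
  {4,5}:  v_{4} + v_{5} = v_{6} — sig = ⟨2 | 1⟩
  {5,6}:  v_{5} + v_{6} = v_{2} — sig = ⟨2 | 1⟩
  {1,2}:  v_{1} + v_{2} = 2·v_{5} — sig = ⟨2 | 2⟩
  {2,4}:  v_{2} + v_{4} = 2·v_{6} — sig = ⟨2 | 2⟩

so the primitive-relation signature multiset is
{ ⟨2 | 0⟩ ×2,  ⟨2 | 1⟩ ×5,  ⟨2 | 2⟩ ×2 }


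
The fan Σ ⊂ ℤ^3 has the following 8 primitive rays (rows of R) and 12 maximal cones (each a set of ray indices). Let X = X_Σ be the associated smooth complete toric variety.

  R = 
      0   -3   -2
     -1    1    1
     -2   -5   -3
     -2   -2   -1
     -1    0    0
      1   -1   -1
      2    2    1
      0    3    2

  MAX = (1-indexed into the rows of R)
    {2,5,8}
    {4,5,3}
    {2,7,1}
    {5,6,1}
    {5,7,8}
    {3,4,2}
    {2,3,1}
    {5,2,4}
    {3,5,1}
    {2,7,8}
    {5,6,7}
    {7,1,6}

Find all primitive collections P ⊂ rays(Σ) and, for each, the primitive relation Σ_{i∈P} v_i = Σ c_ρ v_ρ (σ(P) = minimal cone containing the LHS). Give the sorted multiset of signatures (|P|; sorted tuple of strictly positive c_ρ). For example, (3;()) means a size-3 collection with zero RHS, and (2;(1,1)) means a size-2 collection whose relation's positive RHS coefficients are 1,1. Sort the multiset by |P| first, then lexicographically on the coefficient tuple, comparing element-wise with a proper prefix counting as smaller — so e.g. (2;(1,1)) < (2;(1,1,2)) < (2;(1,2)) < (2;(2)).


Primitive collections (14):

  • {1,8}:  v_{1} + v_{8} = 0 ; sig = (2;())
  • {2,6}:  v_{2} + v_{6} = 0 ; sig = (2;())
  • {4,7}:  v_{4} + v_{7} = 0 ; sig = (2;())
  • {1,4}:  v_{1} + v_{4} = v_{3} ; sig = (2;(1))
  • {3,7}:  v_{3} + v_{7} = v_{1} ; sig = (2;(1))
  • {3,8}:  v_{3} + v_{8} = v_{4} ; sig = (2;(1))
  • {4,6}:  v_{4} + v_{6} = v_{1} + v_{5} ; sig = (2;(1,1))
  • {4,8}:  v_{4} + v_{8} = v_{2} + v_{5} ; sig = (2;(1,1))
  • {6,8}:  v_{6} + v_{8} = v_{5} + v_{7} ; sig = (2;(1,1))
  • {3,6}:  v_{3} + v_{6} = 2·v_{1} + v_{5} ; sig = (2;(1,2))
  • {1,2,5}:  v_{1} + v_{2} + v_{5} = v_{4} ; sig = (3;(1))
  • {1,5,7}:  v_{1} + v_{5} + v_{7} = v_{6} ; sig = (3;(1))
  • {2,5,7}:  v_{2} + v_{5} + v_{7} = v_{8} ; sig = (3;(1))
  • {2,3,5}:  v_{2} + v_{3} + v_{5} = 2·v_{4} ; sig = (3;(2))

Signatures (|P|; sorted positive RHS coefficients), sorted:
{ (2;()) ×3,  (2;(1)) ×3,  (2;(1,1)) ×3,  (2;(1,2)),  (3;(1)) ×3,  (3;(2)) }


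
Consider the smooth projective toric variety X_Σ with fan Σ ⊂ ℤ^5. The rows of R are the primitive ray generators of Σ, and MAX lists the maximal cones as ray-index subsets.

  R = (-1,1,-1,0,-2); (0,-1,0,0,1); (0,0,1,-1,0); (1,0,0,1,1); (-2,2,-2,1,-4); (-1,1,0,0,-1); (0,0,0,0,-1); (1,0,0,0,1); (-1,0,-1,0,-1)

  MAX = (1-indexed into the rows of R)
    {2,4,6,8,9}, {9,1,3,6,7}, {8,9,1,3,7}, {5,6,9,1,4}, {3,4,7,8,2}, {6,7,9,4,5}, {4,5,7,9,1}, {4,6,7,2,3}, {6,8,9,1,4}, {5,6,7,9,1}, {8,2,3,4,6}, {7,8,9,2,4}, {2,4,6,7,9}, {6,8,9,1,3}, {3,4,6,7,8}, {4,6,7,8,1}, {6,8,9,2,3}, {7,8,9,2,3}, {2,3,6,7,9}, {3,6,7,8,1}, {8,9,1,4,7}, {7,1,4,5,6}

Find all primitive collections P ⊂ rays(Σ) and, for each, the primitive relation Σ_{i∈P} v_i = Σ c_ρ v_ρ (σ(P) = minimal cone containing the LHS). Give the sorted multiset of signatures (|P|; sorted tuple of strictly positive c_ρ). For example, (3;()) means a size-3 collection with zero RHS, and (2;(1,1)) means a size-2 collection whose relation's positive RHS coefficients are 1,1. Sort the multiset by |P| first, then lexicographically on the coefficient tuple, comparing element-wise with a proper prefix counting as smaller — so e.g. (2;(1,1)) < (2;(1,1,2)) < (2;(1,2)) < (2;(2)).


9 collections generate NE(X_Σ); each relation:

  • {1,2}:  v_{1} + v_{2} = v_{9}  ⇒ sig = (2;(1))
  • {3,5}:  v_{3} + v_{5} = v_{1} + v_{6} + v_{7}  ⇒ sig = (2;(1,1,1))
  • {2,5}:  v_{2} + v_{5} = v_{4} + v_{6} + v_{7} + 2·v_{9}  ⇒ sig = (2;(1,1,1,2))
  • {5,8}:  v_{5} + v_{8} = 2·v_{1} + v_{4}  ⇒ sig = (2;(1,2))
  • {3,4,9}:  v_{3} + v_{4} + v_{9} = 0  ⇒ sig = (3;())
  • {1,3,4}:  v_{1} + v_{3} + v_{4} = v_{6} + v_{7} + v_{8}  ⇒ sig = (3;(1,1,1))
  • {2,6,7,8}:  v_{2} + v_{6} + v_{7} + v_{8} = 0  ⇒ sig = (4;())
  • {6,7,8,9}:  v_{6} + v_{7} + v_{8} + v_{9} = v_{1}  ⇒ sig = (4;(1))
  • {1,4,6,7,9}:  v_{1} + v_{4} + v_{6} + v_{7} + v_{9} = v_{5}  ⇒ sig = (5;(1))

Signatures (|P|; sorted positive RHS coefficients), sorted:
{ (2;(1)),  (2;(1,1,1)),  (2;(1,1,1,2)),  (2;(1,2)),  (3;()),  (3;(1,1,1)),  (4;()),  (4;(1)),  (5;(1)) }


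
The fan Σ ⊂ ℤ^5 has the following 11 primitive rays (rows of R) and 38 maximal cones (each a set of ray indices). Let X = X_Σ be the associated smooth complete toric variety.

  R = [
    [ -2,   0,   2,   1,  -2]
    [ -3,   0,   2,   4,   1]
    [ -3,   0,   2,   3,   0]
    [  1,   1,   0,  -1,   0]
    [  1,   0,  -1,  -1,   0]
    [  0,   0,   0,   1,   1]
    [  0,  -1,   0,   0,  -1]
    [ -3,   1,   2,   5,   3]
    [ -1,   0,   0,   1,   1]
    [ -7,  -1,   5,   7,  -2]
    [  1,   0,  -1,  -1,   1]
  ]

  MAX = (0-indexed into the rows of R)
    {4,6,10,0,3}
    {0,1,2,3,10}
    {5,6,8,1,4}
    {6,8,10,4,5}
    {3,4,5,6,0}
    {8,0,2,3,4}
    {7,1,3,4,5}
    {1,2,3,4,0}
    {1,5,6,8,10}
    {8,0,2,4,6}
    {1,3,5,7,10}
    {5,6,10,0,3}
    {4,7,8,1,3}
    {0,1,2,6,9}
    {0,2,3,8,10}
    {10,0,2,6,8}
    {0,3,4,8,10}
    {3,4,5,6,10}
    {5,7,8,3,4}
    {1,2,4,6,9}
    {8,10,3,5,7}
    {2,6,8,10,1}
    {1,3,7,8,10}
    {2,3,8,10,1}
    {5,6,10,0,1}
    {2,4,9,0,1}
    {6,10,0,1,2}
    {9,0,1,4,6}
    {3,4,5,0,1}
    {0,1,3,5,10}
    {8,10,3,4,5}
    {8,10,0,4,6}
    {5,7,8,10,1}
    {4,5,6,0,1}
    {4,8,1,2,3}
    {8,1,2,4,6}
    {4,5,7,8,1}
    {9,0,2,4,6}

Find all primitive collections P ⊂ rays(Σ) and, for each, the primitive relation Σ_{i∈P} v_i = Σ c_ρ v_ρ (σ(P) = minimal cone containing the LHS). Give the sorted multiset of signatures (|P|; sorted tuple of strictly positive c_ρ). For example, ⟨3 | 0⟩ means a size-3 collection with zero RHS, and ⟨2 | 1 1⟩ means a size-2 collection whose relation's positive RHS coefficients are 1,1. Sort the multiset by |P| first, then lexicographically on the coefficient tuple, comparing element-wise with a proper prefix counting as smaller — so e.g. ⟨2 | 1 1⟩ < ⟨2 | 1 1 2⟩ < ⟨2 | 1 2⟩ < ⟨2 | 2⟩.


|primitive collections| = 20. Relations:

  P = {2,5}:  v_{2} + v_{5} = v_{1}  so sig = ⟨2 | 1⟩
  P = {6,7}:  v_{6} + v_{7} = v_{1} + v_{5}  so sig = ⟨2 | 1 1⟩
  P = {0,7}:  v_{0} + v_{7} = v_{1} + v_{2} + v_{3}  so sig = ⟨2 | 1 1 1⟩
  P = {3,9}:  v_{3} + v_{9} = 2·v_{0} + v_{1} + v_{4} + v_{5}  so sig = ⟨2 | 1 1 1 2⟩
  P = {5,9}:  v_{5} + v_{9} = v_{0} + 2·v_{1} + v_{4} + v_{6}  so sig = ⟨2 | 1 1 1 2⟩
  P = {2,7}:  v_{2} + v_{7} = 2·v_{1} + v_{3} + v_{8}  so sig = ⟨2 | 1 1 2⟩
  P = {7,9}:  v_{7} + v_{9} = v_{0} + 3·v_{1} + v_{4}  so sig = ⟨2 | 1 1 3⟩
  P = {8,9}:  v_{8} + v_{9} = 3·v_{2} + v_{4} + v_{6}  so sig = ⟨2 | 1 1 3⟩
  P = {9,10}:  v_{9} + v_{10} = 2·v_{2} + v_{6}  so sig = ⟨2 | 1 2⟩
  P = {3,6,8}:  v_{3} + v_{6} + v_{8} = 0  so sig = ⟨3 | 0⟩
  P = {0,5,8}:  v_{0} + v_{5} + v_{8} = v_{2}  so sig = ⟨3 | 1⟩
  P = {2,4,10}:  v_{2} + v_{4} + v_{10} = v_{8}  so sig = ⟨3 | 1⟩
  P = {1,4,10}:  v_{1} + v_{4} + v_{10} = v_{5} + v_{8}  so sig = ⟨3 | 1 1⟩
  P = {2,3,6}:  v_{2} + v_{3} + v_{6} = v_{0} + v_{5}  so sig = ⟨3 | 1 1⟩
  P = {1,3,6}:  v_{1} + v_{3} + v_{6} = v_{0} + 2·v_{5}  so sig = ⟨3 | 1 2⟩
  P = {4,7,10}:  v_{4} + v_{7} + v_{10} = v_{3} + 2·v_{5} + 2·v_{8}  so sig = ⟨3 | 1 2 2⟩
  P = {0,1,8}:  v_{0} + v_{1} + v_{8} = 2·v_{2}  so sig = ⟨3 | 2⟩
  P = {0,4,5,10}:  v_{0} + v_{4} + v_{5} + v_{10} = 0  so sig = ⟨4 | 0⟩
  P = {1,3,5,8}:  v_{1} + v_{3} + v_{5} + v_{8} = v_{7}  so sig = ⟨4 | 1⟩
  P = {0,1,2,4,6}:  v_{0} + v_{1} + v_{2} + v_{4} + v_{6} = v_{9}  so sig = ⟨5 | 1⟩

Sorted signature multiset PRS(X):
{ ⟨2 | 1⟩,  ⟨2 | 1 1⟩,  ⟨2 | 1 1 1⟩,  ⟨2 | 1 1 1 2⟩ ×2,  ⟨2 | 1 1 2⟩,  ⟨2 | 1 1 3⟩ ×2,  ⟨2 | 1 2⟩,  ⟨3 | 0⟩,  ⟨3 | 1⟩ ×2,  ⟨3 | 1 1⟩ ×2,  ⟨3 | 1 2⟩,  ⟨3 | 1 2 2⟩,  ⟨3 | 2⟩,  ⟨4 | 0⟩,  ⟨4 | 1⟩,  ⟨5 | 1⟩ }


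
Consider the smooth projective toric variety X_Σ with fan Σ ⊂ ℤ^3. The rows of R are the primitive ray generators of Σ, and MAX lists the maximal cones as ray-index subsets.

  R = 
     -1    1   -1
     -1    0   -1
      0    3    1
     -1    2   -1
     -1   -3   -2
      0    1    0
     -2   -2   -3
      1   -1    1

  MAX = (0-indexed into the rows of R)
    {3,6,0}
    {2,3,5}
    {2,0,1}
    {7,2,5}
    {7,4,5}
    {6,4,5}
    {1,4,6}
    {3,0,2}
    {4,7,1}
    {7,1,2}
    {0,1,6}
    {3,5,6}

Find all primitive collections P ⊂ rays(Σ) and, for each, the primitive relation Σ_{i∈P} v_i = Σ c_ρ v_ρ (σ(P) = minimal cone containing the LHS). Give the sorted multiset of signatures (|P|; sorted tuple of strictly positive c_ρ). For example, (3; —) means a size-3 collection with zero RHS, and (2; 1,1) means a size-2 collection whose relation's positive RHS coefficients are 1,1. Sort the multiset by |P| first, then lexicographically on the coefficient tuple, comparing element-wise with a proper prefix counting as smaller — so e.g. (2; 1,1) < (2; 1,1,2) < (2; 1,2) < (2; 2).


Primitive collections (10):

  P={0,7}:  v_{0} + v_{7} = 0 ; sig = (2; —)
  P={0,4}:  v_{0} + v_{4} = v_{6} ; sig = (2; 1)
  P={0,5}:  v_{0} + v_{5} = v_{3} ; sig = (2; 1)
  P={1,5}:  v_{1} + v_{5} = v_{0} ; sig = (2; 1)
  P={2,4}:  v_{2} + v_{4} = v_{1} ; sig = (2; 1)
  P={3,7}:  v_{3} + v_{7} = v_{5} ; sig = (2; 1)
  P={6,7}:  v_{6} + v_{7} = v_{4} ; sig = (2; 1)
  P={2,6}:  v_{2} + v_{6} = v_{0} + v_{1} ; sig = (2; 1,1)
  P={3,4}:  v_{3} + v_{4} = v_{5} + v_{6} ; sig = (2; 1,1)
  P={1,3}:  v_{1} + v_{3} = 2·v_{0} ; sig = (2; 2)

Hence PRS(X_Σ) =
[(2; —), (2; 1), (2; 1), (2; 1), (2; 1), (2; 1), (2; 1), (2; 1,1), (2; 1,1), (2; 2)]


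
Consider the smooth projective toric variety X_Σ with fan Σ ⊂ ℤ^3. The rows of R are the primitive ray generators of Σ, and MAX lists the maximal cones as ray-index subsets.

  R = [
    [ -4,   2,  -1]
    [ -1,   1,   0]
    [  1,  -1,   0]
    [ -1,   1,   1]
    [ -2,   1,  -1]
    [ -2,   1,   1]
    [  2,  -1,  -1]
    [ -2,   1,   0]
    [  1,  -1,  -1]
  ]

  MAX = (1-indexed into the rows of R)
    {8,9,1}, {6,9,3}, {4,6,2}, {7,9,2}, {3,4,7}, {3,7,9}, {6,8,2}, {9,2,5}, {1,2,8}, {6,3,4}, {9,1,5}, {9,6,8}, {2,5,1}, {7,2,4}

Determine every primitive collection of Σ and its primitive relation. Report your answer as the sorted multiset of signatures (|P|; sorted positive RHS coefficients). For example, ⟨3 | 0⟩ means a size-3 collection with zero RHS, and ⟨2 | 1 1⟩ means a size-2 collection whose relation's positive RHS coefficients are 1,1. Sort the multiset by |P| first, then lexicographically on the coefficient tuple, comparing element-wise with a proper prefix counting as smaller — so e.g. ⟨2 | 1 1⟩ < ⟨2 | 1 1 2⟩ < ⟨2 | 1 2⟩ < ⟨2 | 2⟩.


Δ(Σ) — 9 vertices, 18 min non-faces:

  P = {2,3}:  v_{2} + v_{3} = 0  so sig = ⟨2 | 0⟩
  P = {4,9}:  v_{4} + v_{9} = 0  so sig = ⟨2 | 0⟩
  P = {6,7}:  v_{6} + v_{7} = 0  so sig = ⟨2 | 0⟩
  P = {5,8}:  v_{5} + v_{8} = v_{1}  so sig = ⟨2 | 1⟩
  P = {3,5}:  v_{3} + v_{5} = v_{8} + v_{9}  so sig = ⟨2 | 1 1⟩
  P = {3,8}:  v_{3} + v_{8} = v_{6} + v_{9}  so sig = ⟨2 | 1 1⟩
  P = {4,5}:  v_{4} + v_{5} = v_{2} + v_{8}  so sig = ⟨2 | 1 1⟩
  P = {4,8}:  v_{4} + v_{8} = v_{2} + v_{6}  so sig = ⟨2 | 1 1⟩
  P = {7,8}:  v_{7} + v_{8} = v_{2} + v_{9}  so sig = ⟨2 | 1 1⟩
  P = {1,7}:  v_{1} + v_{7} = v_{2} + v_{5} + v_{9}  so sig = ⟨2 | 1 1 1⟩
  P = {1,3}:  v_{1} + v_{3} = 2·v_{8} + v_{9}  so sig = ⟨2 | 1 2⟩
  P = {1,4}:  v_{1} + v_{4} = v_{2} + 2·v_{8}  so sig = ⟨2 | 1 2⟩
  P = {5,6}:  v_{5} + v_{6} = 2·v_{8}  so sig = ⟨2 | 2⟩
  P = {5,7}:  v_{5} + v_{7} = 2·v_{2} + 2·v_{9}  so sig = ⟨2 | 2 2⟩
  P = {1,6}:  v_{1} + v_{6} = 3·v_{8}  so sig = ⟨2 | 3⟩
  P = {2,6,9}:  v_{2} + v_{6} + v_{9} = v_{8}  so sig = ⟨3 | 1⟩
  P = {2,8,9}:  v_{2} + v_{8} + v_{9} = v_{5}  so sig = ⟨3 | 1⟩
  P = {1,2,9}:  v_{1} + v_{2} + v_{9} = 2·v_{5}  so sig = ⟨3 | 2⟩

Sorted signature multiset PRS(X):
    ⟨2 | 0⟩
    ⟨2 | 0⟩
    ⟨2 | 0⟩
    ⟨2 | 1⟩
    ⟨2 | 1 1⟩
    ⟨2 | 1 1⟩
    ⟨2 | 1 1⟩
    ⟨2 | 1 1⟩
    ⟨2 | 1 1⟩
    ⟨2 | 1 1 1⟩
    ⟨2 | 1 2⟩
    ⟨2 | 1 2⟩
    ⟨2 | 2⟩
    ⟨2 | 2 2⟩
    ⟨2 | 3⟩
    ⟨3 | 1⟩
    ⟨3 | 1⟩
    ⟨3 | 2⟩


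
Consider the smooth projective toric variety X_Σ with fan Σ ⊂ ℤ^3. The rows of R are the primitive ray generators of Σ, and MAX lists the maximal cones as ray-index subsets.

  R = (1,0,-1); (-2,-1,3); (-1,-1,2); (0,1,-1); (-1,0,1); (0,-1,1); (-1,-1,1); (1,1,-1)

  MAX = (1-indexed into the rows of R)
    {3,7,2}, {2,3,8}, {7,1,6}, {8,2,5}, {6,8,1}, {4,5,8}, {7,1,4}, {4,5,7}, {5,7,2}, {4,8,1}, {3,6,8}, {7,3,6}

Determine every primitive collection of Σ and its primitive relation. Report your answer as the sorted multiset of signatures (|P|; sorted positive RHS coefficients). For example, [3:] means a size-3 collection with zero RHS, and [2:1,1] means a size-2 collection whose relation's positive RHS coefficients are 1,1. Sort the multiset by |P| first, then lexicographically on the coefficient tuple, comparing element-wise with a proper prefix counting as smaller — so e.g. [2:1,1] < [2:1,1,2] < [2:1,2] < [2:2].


Minimal non-faces — 10 found among 8 rays, 12 max cones:

  P = {1,5}:  v_{1} + v_{5} = 0 ; sig = [2:]
  P = {4,6}:  v_{4} + v_{6} = 0 ; sig = [2:]
  P = {7,8}:  v_{7} + v_{8} = 0 ; sig = [2:]
  P = {1,2}:  v_{1} + v_{2} = v_{3} ; sig = [2:1]
  P = {1,3}:  v_{1} + v_{3} = v_{6} ; sig = [2:1]
  P = {3,4}:  v_{3} + v_{4} = v_{5} ; sig = [2:1]
  P = {3,5}:  v_{3} + v_{5} = v_{2} ; sig = [2:1]
  P = {5,6}:  v_{5} + v_{6} = v_{3} ; sig = [2:1]
  P = {2,4}:  v_{2} + v_{4} = 2·v_{5} ; sig = [2:2]
  P = {2,6}:  v_{2} + v_{6} = 2·v_{3} ; sig = [2:2]

Signatures (|P|; sorted positive RHS coefficients), sorted:
[[2:], [2:], [2:], [2:1], [2:1], [2:1], [2:1], [2:1], [2:2], [2:2]]


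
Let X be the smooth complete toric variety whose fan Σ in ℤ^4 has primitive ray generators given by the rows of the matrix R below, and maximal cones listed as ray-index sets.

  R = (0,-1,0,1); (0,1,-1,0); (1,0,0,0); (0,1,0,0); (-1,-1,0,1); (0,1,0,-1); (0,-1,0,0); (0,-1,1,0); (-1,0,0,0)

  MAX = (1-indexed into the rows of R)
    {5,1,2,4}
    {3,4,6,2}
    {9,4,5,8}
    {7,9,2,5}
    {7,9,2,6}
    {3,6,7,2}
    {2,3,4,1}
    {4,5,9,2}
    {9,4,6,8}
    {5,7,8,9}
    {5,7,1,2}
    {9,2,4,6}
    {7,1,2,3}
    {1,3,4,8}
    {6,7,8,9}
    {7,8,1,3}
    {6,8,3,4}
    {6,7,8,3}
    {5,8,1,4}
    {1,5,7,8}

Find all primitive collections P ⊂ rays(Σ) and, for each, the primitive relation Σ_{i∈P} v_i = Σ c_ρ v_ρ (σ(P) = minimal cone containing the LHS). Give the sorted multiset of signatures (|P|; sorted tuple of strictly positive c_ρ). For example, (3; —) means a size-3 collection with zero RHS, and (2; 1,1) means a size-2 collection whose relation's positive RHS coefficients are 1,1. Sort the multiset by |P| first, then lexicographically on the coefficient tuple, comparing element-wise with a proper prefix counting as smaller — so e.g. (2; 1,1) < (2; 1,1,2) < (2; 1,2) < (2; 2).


Primitive collections (7):

  {1,6}:  v_{1} + v_{6} = 0  so sig = (2; —)
  {2,8}:  v_{2} + v_{8} = 0  so sig = (2; —)
  {3,9}:  v_{3} + v_{9} = 0  so sig = (2; —)
  {4,7}:  v_{4} + v_{7} = 0  so sig = (2; —)
  {1,9}:  v_{1} + v_{9} = v_{5}  so sig = (2; 1)
  {3,5}:  v_{3} + v_{5} = v_{1}  so sig = (2; 1)
  {5,6}:  v_{5} + v_{6} = v_{9}  so sig = (2; 1)

Hence PRS(X_Σ) =
    |P|=2: 7 collections, coeffs (), (), (), (), (1), (1), (1)
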